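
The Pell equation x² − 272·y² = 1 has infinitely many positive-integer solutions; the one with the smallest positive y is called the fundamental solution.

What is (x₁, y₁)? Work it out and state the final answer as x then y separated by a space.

√272 → a₀=16, period (2,32); ℓ=2 even so k=1
i=0: a=16 ⇒ p=16, q=1
i=1: a=2 ⇒ p=33, q=2
fundamental: x₁=33, y₁=2  (since 1089 − 272·4 = 1)

33 2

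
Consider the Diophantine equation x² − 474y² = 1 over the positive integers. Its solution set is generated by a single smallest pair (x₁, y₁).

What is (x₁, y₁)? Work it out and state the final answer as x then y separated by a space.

193549 8890

d=474: √d = [21; 1,3,2,1,1,…,3,1,42] (ℓ=14, even), read p_13/q_13
i=0: a=21 ⇒ p=21, q=1
…
i=2: a=3 ⇒ p=87, q=4
…
i=4: a=1 ⇒ p=283, q=13
i=5: a=1 ⇒ p=479, q=22
i=6: a=1 ⇒ p=762, q=35
…
i=8: a=1 ⇒ p=5813, q=267
…
i=10: a=1 ⇒ p=16677, q=766
i=11: a=2 ⇒ p=44218, q=2031
i=12: a=3 ⇒ p=149331, q=6859
i=13: a=1 ⇒ p=193549, q=8890
→ (193549, 8890).  Check: 193549²=37461215401, 474·8890²=37461215400, difference 1.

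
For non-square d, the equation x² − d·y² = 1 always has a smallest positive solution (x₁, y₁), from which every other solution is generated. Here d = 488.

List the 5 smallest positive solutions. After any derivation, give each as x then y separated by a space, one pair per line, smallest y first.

243 11
118097 5346
57394899 2598145
27893802817 1262693124
13556330774163 613666260119

√488 = [22; 11,44, …], period ℓ=2 (even) → k=1
step 0: (22, 1)  from 22·(1,0) + (0,1)
step 1: (243, 11)  from 11·(22,1) + (1,0)
(x₁, y₁) = (243, 11);  243² − 488·11² = 1 ✓
(243+11√488)^2 = 118097 + 5346√488
(243+11√488)^3 = 57394899 + 2598145√488
(243+11√488)^4 = 27893802817 + 1262693124√488
(243+11√488)^5 = 13556330774163 + 613666260119√488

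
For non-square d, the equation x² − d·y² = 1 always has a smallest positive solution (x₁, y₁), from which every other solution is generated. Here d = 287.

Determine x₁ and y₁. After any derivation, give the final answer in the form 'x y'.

288 17

√287 = [16; 1,15,1,32, …], period ℓ=4 (even) → k=3
a_0=16:  p_0=16·1+0=16,  q_0=16·0+1=1
…
a_2=15:  p_2=15·17+16=271,  q_2=15·1+1=16
a_3=1:  p_3=1·271+17=288,  q_3=1·16+1=17
fundamental: x₁=288, y₁=17  (since 82944 − 287·289 = 1)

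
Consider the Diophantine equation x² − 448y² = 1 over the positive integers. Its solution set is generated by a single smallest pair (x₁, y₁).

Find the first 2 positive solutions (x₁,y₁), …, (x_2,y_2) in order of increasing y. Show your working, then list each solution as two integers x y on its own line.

[21; 6,42] for √448; ℓ=2 ⇒ convergent index 1
i=0: a=21 ⇒ p=21, q=1
i=1: a=6 ⇒ p=127, q=6
(x₁, y₁) = (127, 6);  127² − 448·6² = 1 ✓
k=2:  x_2 = 127·127+448·6·6 = 32257,  y_2 = 127·6+6·127 = 1524

127 6
32257 1524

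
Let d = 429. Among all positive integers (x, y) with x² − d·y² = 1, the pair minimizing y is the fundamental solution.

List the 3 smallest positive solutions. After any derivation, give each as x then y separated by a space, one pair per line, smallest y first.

1524095 73584
4645731138049 224298012960
14161071197688057215 683702960124468816

d=429: √d = [20; 1,2,2,9,1,12,1,9,2,2,1,40] (ℓ=12, even), read p_11/q_11
step 0: (20, 1)  from 20·(1,0) + (0,1)
…
step 2: (62, 3)  from 2·(21,1) + (20,1)
…
step 5: (1512, 73)  from 1·(1367,66) + (145,7)
…
step 10: (1085636, 52415)  from 2·(438459,21169) + (208718,10077)
step 11: (1524095, 73584)  from 1·(1085636,52415) + (438459,21169)
→ (1524095, 73584).  Check: 1524095²=2322865569025, 429·73584²=2322865569024, difference 1.
k=2:  x_2 = 1524095·1524095+429·73584·73584 = 4645731138049,  y_2 = 1524095·73584+73584·1524095 = 224298012960
k=3:  x_3 = 1524095·4645731138049+429·73584·224298012960 = 14161071197688057215,  y_3 = 1524095·224298012960+73584·4645731138049 = 683702960124468816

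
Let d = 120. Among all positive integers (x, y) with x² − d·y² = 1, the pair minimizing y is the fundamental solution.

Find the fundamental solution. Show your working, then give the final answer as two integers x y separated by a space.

11 1

√120 → a₀=10, period (1,20); ℓ=2 even so k=1
a_0=10:  p_0=10·1+0=10,  q_0=10·0+1=1
a_1=1:  p_1=1·10+1=11,  q_1=1·1+0=1
fundamental: x₁=11, y₁=1  (since 121 − 120·1 = 1)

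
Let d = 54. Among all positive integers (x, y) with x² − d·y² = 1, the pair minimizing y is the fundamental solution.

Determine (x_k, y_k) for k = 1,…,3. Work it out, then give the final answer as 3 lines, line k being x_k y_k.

d=54: √d = [7; 2,1,6,1,2,14] (ℓ=6, even), read p_5/q_5
a_0=7:  p_0=7·1+0=7,  q_0=7·0+1=1
…
a_3=6:  p_3=6·22+15=147,  q_3=6·3+2=20
a_4=1:  p_4=1·147+22=169,  q_4=1·20+3=23
a_5=2:  p_5=2·169+147=485,  q_5=2·23+20=66
→ (485, 66).  Check: 485²=235225, 54·66²=235224, difference 1.
(x_2, y_2) = (485·485 + 54·66·66, 485·66 + 66·485) = (470449, 64020)
(x_3, y_3) = (485·470449 + 54·66·64020, 485·64020 + 66·470449) = (456335045, 62099334)

485 66
470449 64020
456335045 62099334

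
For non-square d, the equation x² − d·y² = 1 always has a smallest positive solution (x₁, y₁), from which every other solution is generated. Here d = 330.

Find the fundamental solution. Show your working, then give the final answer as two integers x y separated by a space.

d=330: √d = [18; 6,36] (ℓ=2, even), read p_1/q_1
i=0: a=18 ⇒ p=18, q=1
i=1: a=6 ⇒ p=109, q=6
fundamental: x₁=109, y₁=6  (since 11881 − 330·36 = 1)

109 6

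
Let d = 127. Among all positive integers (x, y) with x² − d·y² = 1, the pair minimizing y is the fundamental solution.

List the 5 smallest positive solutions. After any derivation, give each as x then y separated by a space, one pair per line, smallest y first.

√127 = [11; 3,1,2,2,7,11,7,2,2,1,3,22, …], period ℓ=12 (even) → k=11
step 0: (11, 1)  from 11·(1,0) + (0,1)
step 1: (34, 3)  from 3·(11,1) + (1,0)
…
step 3: (124, 11)  from 2·(45,4) + (34,3)
step 4: (293, 26)  from 2·(124,11) + (45,4)
step 5: (2175, 193)  from 7·(293,26) + (124,11)
step 6: (24218, 2149)  from 11·(2175,193) + (293,26)
step 7: (171701, 15236)  from 7·(24218,2149) + (2175,193)
…
step 9: (906941, 80478)  from 2·(367620,32621) + (171701,15236)
step 10: (1274561, 113099)  from 1·(906941,80478) + (367620,32621)
step 11: (4730624, 419775)  from 3·(1274561,113099) + (906941,80478)
fundamental: x₁=4730624, y₁=419775  (since 22378803429376 − 127·176211050625 = 1)
(x_2, y_2) = (4730624·4730624 + 127·419775·419775, 4730624·419775 + 419775·4730624) = (44757606858751, 3971595379200)
(x_3, y_3) = (4730624·44757606858751 + 127·419775·3971595379200, 4730624·3971595379200 + 419775·44757606858751) = (423462818377139450624, 37576248838264821825)
(x_4, y_4) = (4730624·423462818377139450624 + 127·419775·37576248838264821825, 4730624·37576248838264821825 + 419775·423462818377139450624) = (4006486743445029115330560001, 355518209168531397366758400)
(x_5, y_5) = (4730624·4006486743445029115330560001 + 127·419775·355518209168531397366758400, 4730624·355518209168531397366758400 + 419775·4006486743445029115330560001) = (37906364688445371364544653008890624, 3363645945459311770024609913661375)

4730624 419775
44757606858751 3971595379200
423462818377139450624 37576248838264821825
4006486743445029115330560001 355518209168531397366758400
37906364688445371364544653008890624 3363645945459311770024609913661375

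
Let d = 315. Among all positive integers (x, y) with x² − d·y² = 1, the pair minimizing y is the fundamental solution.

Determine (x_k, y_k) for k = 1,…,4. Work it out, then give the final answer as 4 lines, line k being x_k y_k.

√315 = [17; 1,2,1,34, …], period ℓ=4 (even) → k=3
step 0: (17, 1)  from 17·(1,0) + (0,1)
step 1: (18, 1)  from 1·(17,1) + (1,0)
step 2: (53, 3)  from 2·(18,1) + (17,1)
step 3: (71, 4)  from 1·(53,3) + (18,1)
→ (71, 4).  Check: 71²=5041, 315·4²=5040, difference 1.
(x_2, y_2) = (71·71 + 315·4·4, 71·4 + 4·71) = (10081, 568)
(x_3, y_3) = (71·10081 + 315·4·568, 71·568 + 4·10081) = (1431431, 80652)
(x_4, y_4) = (71·1431431 + 315·4·80652, 71·80652 + 4·1431431) = (203253121, 11452016)

71 4
10081 568
1431431 80652
203253121 11452016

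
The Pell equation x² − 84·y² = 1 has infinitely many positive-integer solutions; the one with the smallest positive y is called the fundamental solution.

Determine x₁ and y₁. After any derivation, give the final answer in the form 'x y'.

55 6

√84 → a₀=9, period (6,18); ℓ=2 even so k=1
step 0: (9, 1)  from 9·(1,0) + (0,1)
step 1: (55, 6)  from 6·(9,1) + (1,0)
(x₁, y₁) = (55, 6);  55² − 84·6² = 1 ✓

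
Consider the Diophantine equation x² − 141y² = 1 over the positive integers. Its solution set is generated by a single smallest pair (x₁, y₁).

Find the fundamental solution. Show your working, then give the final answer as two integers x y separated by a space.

[11; 1,6,1,22] for √141; ℓ=4 ⇒ convergent index 3
i=0: a=11 ⇒ p=11, q=1
i=1: a=1 ⇒ p=12, q=1
i=2: a=6 ⇒ p=83, q=7
i=3: a=1 ⇒ p=95, q=8
→ (95, 8).  Check: 95²=9025, 141·8²=9024, difference 1.

95 8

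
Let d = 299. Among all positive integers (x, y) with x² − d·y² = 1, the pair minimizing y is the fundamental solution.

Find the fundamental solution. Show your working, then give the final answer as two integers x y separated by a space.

√299 → a₀=17, period (3,2,3,34); ℓ=4 even so k=3
i=0: a=17 ⇒ p=17, q=1
i=1: a=3 ⇒ p=52, q=3
i=2: a=2 ⇒ p=121, q=7
i=3: a=3 ⇒ p=415, q=24
→ (415, 24).  Check: 415²=172225, 299·24²=172224, difference 1.

415 24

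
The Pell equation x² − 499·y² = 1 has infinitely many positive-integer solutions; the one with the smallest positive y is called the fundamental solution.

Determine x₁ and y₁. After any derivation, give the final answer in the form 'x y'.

4490 201

√499 = [22; 2,1,21,1,2,44, …], period ℓ=6 (even) → k=5
a_0=22:  p_0=22·1+0=22,  q_0=22·0+1=1
…
a_4=1:  p_4=1·1452+67=1519,  q_4=1·65+3=68
a_5=2:  p_5=2·1519+1452=4490,  q_5=2·68+65=201
fundamental: x₁=4490, y₁=201  (since 20160100 − 499·40401 = 1)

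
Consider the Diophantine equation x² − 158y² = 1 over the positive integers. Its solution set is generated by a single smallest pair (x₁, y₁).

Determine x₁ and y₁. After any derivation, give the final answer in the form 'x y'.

7743 616

√158 = [12; 1,1,3,12,3,1,1,24, …], period ℓ=8 (even) → k=7
step 0: (12, 1)  from 12·(1,0) + (0,1)
…
step 2: (25, 2)  from 1·(13,1) + (12,1)
step 3: (88, 7)  from 3·(25,2) + (13,1)
…
step 6: (4412, 351)  from 1·(3331,265) + (1081,86)
step 7: (7743, 616)  from 1·(4412,351) + (3331,265)
(x₁, y₁) = (7743, 616);  7743² − 158·616² = 1 ✓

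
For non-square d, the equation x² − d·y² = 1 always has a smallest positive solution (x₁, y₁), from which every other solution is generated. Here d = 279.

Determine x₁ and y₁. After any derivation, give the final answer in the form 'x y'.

d=279: √d = [16; 1,2,2,1,2,2,1,32] (ℓ=8, even), read p_7/q_7
step 0: (16, 1)  from 16·(1,0) + (0,1)
step 1: (17, 1)  from 1·(16,1) + (1,0)
step 2: (50, 3)  from 2·(17,1) + (16,1)
step 3: (117, 7)  from 2·(50,3) + (17,1)
…
step 5: (451, 27)  from 2·(167,10) + (117,7)
step 6: (1069, 64)  from 2·(451,27) + (167,10)
step 7: (1520, 91)  from 1·(1069,64) + (451,27)
fundamental: x₁=1520, y₁=91  (since 2310400 − 279·8281 = 1)

1520 91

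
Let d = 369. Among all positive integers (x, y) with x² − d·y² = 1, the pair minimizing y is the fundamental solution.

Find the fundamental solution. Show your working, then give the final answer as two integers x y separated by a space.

8396801 437120

√369 = [19; 4,1,3,2,7,4,7,2,3,1,4,38, …], period ℓ=12 (even) → k=11
step 0: (19, 1)  from 19·(1,0) + (0,1)
step 1: (77, 4)  from 4·(19,1) + (1,0)
step 2: (96, 5)  from 1·(77,4) + (19,1)
step 3: (365, 19)  from 3·(96,5) + (77,4)
step 4: (826, 43)  from 2·(365,19) + (96,5)
step 5: (6147, 320)  from 7·(826,43) + (365,19)
step 6: (25414, 1323)  from 4·(6147,320) + (826,43)
…
step 8: (393504, 20485)  from 2·(184045,9581) + (25414,1323)
step 9: (1364557, 71036)  from 3·(393504,20485) + (184045,9581)
step 10: (1758061, 91521)  from 1·(1364557,71036) + (393504,20485)
step 11: (8396801, 437120)  from 4·(1758061,91521) + (1364557,71036)
fundamental: x₁=8396801, y₁=437120  (since 70506267033601 − 369·191073894400 = 1)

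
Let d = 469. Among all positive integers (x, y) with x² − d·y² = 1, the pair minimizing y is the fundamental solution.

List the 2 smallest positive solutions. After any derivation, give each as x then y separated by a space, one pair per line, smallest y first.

137215 6336
37655912449 1738788480

[21; 1,1,1,10,6,10,1,1,1,42] for √469; ℓ=10 ⇒ convergent index 9
step 0: (21, 1)  from 21·(1,0) + (0,1)
step 1: (22, 1)  from 1·(21,1) + (1,0)
step 2: (43, 2)  from 1·(22,1) + (21,1)
…
step 4: (693, 32)  from 10·(65,3) + (43,2)
step 5: (4223, 195)  from 6·(693,32) + (65,3)
…
step 8: (90069, 4159)  from 1·(47146,2177) + (42923,1982)
step 9: (137215, 6336)  from 1·(90069,4159) + (47146,2177)
fundamental: x₁=137215, y₁=6336  (since 18827956225 − 469·40144896 = 1)
(137215+6336√469)^2 = 37655912449 + 1738788480√469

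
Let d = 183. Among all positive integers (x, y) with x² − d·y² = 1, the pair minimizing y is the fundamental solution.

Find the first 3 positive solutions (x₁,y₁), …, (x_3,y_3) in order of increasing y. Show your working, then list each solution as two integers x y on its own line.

d=183: √d = [13; 1,1,8,1,1,26] (ℓ=6, even), read p_5/q_5
step 0: (13, 1)  from 13·(1,0) + (0,1)
step 1: (14, 1)  from 1·(13,1) + (1,0)
step 2: (27, 2)  from 1·(14,1) + (13,1)
step 3: (230, 17)  from 8·(27,2) + (14,1)
step 4: (257, 19)  from 1·(230,17) + (27,2)
step 5: (487, 36)  from 1·(257,19) + (230,17)
fundamental: x₁=487, y₁=36  (since 237169 − 183·1296 = 1)
(487+36√183)^2 = 474337 + 35064√183
(487+36√183)^3 = 462003751 + 34152300√183

487 36
474337 35064
462003751 34152300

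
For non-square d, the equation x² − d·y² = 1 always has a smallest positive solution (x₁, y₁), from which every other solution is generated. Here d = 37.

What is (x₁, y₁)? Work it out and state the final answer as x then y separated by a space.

[6; 12] for √37; ℓ=1 ⇒ convergent index 1
a_0=6:  p_0=6·1+0=6,  q_0=6·0+1=1
a_1=12:  p_1=12·6+1=73,  q_1=12·1+0=12
(x₁, y₁) = (73, 12);  73² − 37·12² = 1 ✓

73 12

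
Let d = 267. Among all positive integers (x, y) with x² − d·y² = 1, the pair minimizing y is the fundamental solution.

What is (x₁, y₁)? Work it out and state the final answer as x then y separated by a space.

2402 147

√267 → a₀=16, period (2,1,15,1,2,32); ℓ=6 even so k=5
i=0: a=16 ⇒ p=16, q=1
i=1: a=2 ⇒ p=33, q=2
i=2: a=1 ⇒ p=49, q=3
…
i=4: a=1 ⇒ p=817, q=50
i=5: a=2 ⇒ p=2402, q=147
fundamental: x₁=2402, y₁=147  (since 5769604 − 267·21609 = 1)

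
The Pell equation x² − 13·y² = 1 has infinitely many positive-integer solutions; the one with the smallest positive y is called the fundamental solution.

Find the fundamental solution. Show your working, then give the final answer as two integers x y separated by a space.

649 180

√13 → a₀=3, period (1,1,1,1,6); ℓ=5 odd so k=9
step 0: (3, 1)  from 3·(1,0) + (0,1)
…
step 3: (11, 3)  from 1·(7,2) + (4,1)
step 4: (18, 5)  from 1·(11,3) + (7,2)
step 5: (119, 33)  from 6·(18,5) + (11,3)
step 6: (137, 38)  from 1·(119,33) + (18,5)
step 7: (256, 71)  from 1·(137,38) + (119,33)
step 8: (393, 109)  from 1·(256,71) + (137,38)
step 9: (649, 180)  from 1·(393,109) + (256,71)
→ (649, 180).  Check: 649²=421201, 13·180²=421200, difference 1.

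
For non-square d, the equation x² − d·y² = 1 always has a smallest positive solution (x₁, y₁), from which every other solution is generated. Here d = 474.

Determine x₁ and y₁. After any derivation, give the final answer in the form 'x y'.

193549 8890

d=474: √d = [21; 1,3,2,1,1,…,3,1,42] (ℓ=14, even), read p_13/q_13
k=0  a_k=21  p_k/q_k = 21/1
k=1  a_k=1  p_k/q_k = 22/1
k=2  a_k=3  p_k/q_k = 87/4
…
k=6  a_k=1  p_k/q_k = 762/35
…
k=8  a_k=1  p_k/q_k = 5813/267
…
k=10  a_k=1  p_k/q_k = 16677/766
k=11  a_k=2  p_k/q_k = 44218/2031
k=12  a_k=3  p_k/q_k = 149331/6859
k=13  a_k=1  p_k/q_k = 193549/8890
fundamental: x₁=193549, y₁=8890  (since 37461215401 − 474·79032100 = 1)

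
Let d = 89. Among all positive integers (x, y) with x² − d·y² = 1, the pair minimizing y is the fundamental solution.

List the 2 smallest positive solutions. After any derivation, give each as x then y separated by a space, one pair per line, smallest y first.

d=89: √d = [9; 2,3,3,2,18] (ℓ=5, odd), read p_9/q_9
step 0: (9, 1)  from 9·(1,0) + (0,1)
step 1: (19, 2)  from 2·(9,1) + (1,0)
step 2: (66, 7)  from 3·(19,2) + (9,1)
…
step 4: (500, 53)  from 2·(217,23) + (66,7)
…
step 7: (66019, 6998)  from 3·(18934,2007) + (9217,977)
step 8: (216991, 23001)  from 3·(66019,6998) + (18934,2007)
step 9: (500001, 53000)  from 2·(216991,23001) + (66019,6998)
→ (500001, 53000).  Check: 500001²=250001000001, 89·53000²=250001000000, difference 1.
(x_2, y_2) = (500001·500001 + 89·53000·53000, 500001·53000 + 53000·500001) = (500002000001, 53000106000)

500001 53000
500002000001 53000106000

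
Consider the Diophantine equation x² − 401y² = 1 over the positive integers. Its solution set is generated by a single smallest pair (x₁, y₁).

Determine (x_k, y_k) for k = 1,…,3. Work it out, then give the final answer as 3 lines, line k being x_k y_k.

[20; 40] for √401; ℓ=1 ⇒ convergent index 1
a_0=20:  p_0=20·1+0=20,  q_0=20·0+1=1
a_1=40:  p_1=40·20+1=801,  q_1=40·1+0=40
(x₁, y₁) = (801, 40);  801² − 401·40² = 1 ✓
n=2: (801,40)∘(801,40) = (801·801+401·40·40, 801·40+40·801) = (1283201,64080)
n=3: (1283201,64080)∘(801,40) = (801·1283201+401·40·64080, 801·64080+40·1283201) = (2055687201,102656120)

801 40
1283201 64080
2055687201 102656120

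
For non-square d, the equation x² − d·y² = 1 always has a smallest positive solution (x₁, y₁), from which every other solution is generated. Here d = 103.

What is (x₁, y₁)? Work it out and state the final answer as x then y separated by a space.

√103 → a₀=10, period (6,1,2,1,1,9,1,1,2,1,6,20); ℓ=12 even so k=11
step 0: (10, 1)  from 10·(1,0) + (0,1)
step 1: (61, 6)  from 6·(10,1) + (1,0)
step 2: (71, 7)  from 1·(61,6) + (10,1)
step 3: (203, 20)  from 2·(71,7) + (61,6)
step 4: (274, 27)  from 1·(203,20) + (71,7)
step 5: (477, 47)  from 1·(274,27) + (203,20)
…
step 8: (9611, 947)  from 1·(5044,497) + (4567,450)
step 9: (24266, 2391)  from 2·(9611,947) + (5044,497)
step 10: (33877, 3338)  from 1·(24266,2391) + (9611,947)
step 11: (227528, 22419)  from 6·(33877,3338) + (24266,2391)
fundamental: x₁=227528, y₁=22419  (since 51768990784 − 103·502611561 = 1)

227528 22419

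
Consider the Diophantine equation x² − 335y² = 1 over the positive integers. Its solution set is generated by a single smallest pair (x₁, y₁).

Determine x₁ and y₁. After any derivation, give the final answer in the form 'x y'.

√335 = [18; 3,3,3,36, …], period ℓ=4 (even) → k=3
i=0: a=18 ⇒ p=18, q=1
…
i=2: a=3 ⇒ p=183, q=10
i=3: a=3 ⇒ p=604, q=33
(x₁, y₁) = (604, 33);  604² − 335·33² = 1 ✓

604 33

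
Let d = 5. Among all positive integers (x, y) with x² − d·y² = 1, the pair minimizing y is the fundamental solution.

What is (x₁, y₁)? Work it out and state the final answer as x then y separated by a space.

[2; 4] for √5; ℓ=1 ⇒ convergent index 1
a_0=2:  p_0=2·1+0=2,  q_0=2·0+1=1
a_1=4:  p_1=4·2+1=9,  q_1=4·1+0=4
(x₁, y₁) = (9, 4);  9² − 5·4² = 1 ✓

9 4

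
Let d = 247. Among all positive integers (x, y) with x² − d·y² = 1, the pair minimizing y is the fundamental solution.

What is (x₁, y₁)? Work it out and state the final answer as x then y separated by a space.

[15; 1,2,1,1,9,1,9,1,1,2,1,30] for √247; ℓ=12 ⇒ convergent index 11
step 0: (15, 1)  from 15·(1,0) + (0,1)
step 1: (16, 1)  from 1·(15,1) + (1,0)
…
step 3: (63, 4)  from 1·(47,3) + (16,1)
step 4: (110, 7)  from 1·(63,4) + (47,3)
step 5: (1053, 67)  from 9·(110,7) + (63,4)
step 6: (1163, 74)  from 1·(1053,67) + (110,7)
…
step 10: (61089, 3887)  from 2·(24203,1540) + (12683,807)
step 11: (85292, 5427)  from 1·(61089,3887) + (24203,1540)
→ (85292, 5427).  Check: 85292²=7274725264, 247·5427²=7274725263, difference 1.

85292 5427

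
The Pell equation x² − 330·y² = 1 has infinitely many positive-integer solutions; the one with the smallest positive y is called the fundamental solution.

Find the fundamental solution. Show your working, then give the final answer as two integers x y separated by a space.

109 6

√330 → a₀=18, period (6,36); ℓ=2 even so k=1
i=0: a=18 ⇒ p=18, q=1
i=1: a=6 ⇒ p=109, q=6
fundamental: x₁=109, y₁=6  (since 11881 − 330·36 = 1)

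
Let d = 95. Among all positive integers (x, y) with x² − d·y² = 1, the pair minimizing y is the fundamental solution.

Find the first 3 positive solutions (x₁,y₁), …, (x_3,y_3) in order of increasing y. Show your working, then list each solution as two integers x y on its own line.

[9; 1,2,1,18] for √95; ℓ=4 ⇒ convergent index 3
a_0=9:  p_0=9·1+0=9,  q_0=9·0+1=1
a_1=1:  p_1=1·9+1=10,  q_1=1·1+0=1
a_2=2:  p_2=2·10+9=29,  q_2=2·1+1=3
a_3=1:  p_3=1·29+10=39,  q_3=1·3+1=4
(x₁, y₁) = (39, 4);  39² − 95·4² = 1 ✓
(x_2, y_2) = (39·39 + 95·4·4, 39·4 + 4·39) = (3041, 312)
(x_3, y_3) = (39·3041 + 95·4·312, 39·312 + 4·3041) = (237159, 24332)

39 4
3041 312
237159 24332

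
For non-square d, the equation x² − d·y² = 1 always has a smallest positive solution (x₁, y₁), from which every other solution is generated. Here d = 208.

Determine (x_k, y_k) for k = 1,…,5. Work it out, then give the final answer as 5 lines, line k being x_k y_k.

649 45
842401 58410
1093435849 75816135
1419278889601 98409284820
1842222905266249 127735175880225

d=208: √d = [14; 2,2,1,2,2,28] (ℓ=6, even), read p_5/q_5
i=0: a=14 ⇒ p=14, q=1
…
i=4: a=2 ⇒ p=274, q=19
i=5: a=2 ⇒ p=649, q=45
→ (649, 45).  Check: 649²=421201, 208·45²=421200, difference 1.
(649+45√208)^2 = 842401 + 58410√208
(649+45√208)^3 = 1093435849 + 75816135√208
(649+45√208)^4 = 1419278889601 + 98409284820√208
(649+45√208)^5 = 1842222905266249 + 127735175880225√208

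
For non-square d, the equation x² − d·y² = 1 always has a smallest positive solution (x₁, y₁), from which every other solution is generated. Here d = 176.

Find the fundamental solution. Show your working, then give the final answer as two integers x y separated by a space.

199 15

[13; 3,1,3,26] for √176; ℓ=4 ⇒ convergent index 3
step 0: (13, 1)  from 13·(1,0) + (0,1)
…
step 2: (53, 4)  from 1·(40,3) + (13,1)
step 3: (199, 15)  from 3·(53,4) + (40,3)
(x₁, y₁) = (199, 15);  199² − 176·15² = 1 ✓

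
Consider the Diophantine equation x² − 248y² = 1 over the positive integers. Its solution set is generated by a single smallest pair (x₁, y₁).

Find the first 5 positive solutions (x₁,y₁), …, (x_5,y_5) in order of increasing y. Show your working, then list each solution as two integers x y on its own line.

63 4
7937 504
999999 63500
125991937 8000496
15873984063 1007998996

d=248: √d = [15; 1,2,1,30] (ℓ=4, even), read p_3/q_3
step 0: (15, 1)  from 15·(1,0) + (0,1)
step 1: (16, 1)  from 1·(15,1) + (1,0)
step 2: (47, 3)  from 2·(16,1) + (15,1)
step 3: (63, 4)  from 1·(47,3) + (16,1)
(x₁, y₁) = (63, 4);  63² − 248·4² = 1 ✓
(63+4√248)^2 = 7937 + 504√248
(63+4√248)^3 = 999999 + 63500√248
(63+4√248)^4 = 125991937 + 8000496√248
(63+4√248)^5 = 15873984063 + 1007998996√248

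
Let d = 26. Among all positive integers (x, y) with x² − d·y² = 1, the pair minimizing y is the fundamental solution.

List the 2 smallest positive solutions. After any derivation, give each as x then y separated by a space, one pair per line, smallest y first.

51 10
5201 1020

√26 = [5; 10, …], period ℓ=1 (odd) → k=1
a_0=5:  p_0=5·1+0=5,  q_0=5·0+1=1
a_1=10:  p_1=10·5+1=51,  q_1=10·1+0=10
→ (51, 10).  Check: 51²=2601, 26·10²=2600, difference 1.
(51+10√26)^2 = 5201 + 1020√26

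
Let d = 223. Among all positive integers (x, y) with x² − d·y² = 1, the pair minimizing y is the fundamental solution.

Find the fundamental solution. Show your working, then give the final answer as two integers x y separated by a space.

√223 → a₀=14, period (1,13,1,28); ℓ=4 even so k=3
k=0  a_k=14  p_k/q_k = 14/1
k=1  a_k=1  p_k/q_k = 15/1
k=2  a_k=13  p_k/q_k = 209/14
k=3  a_k=1  p_k/q_k = 224/15
→ (224, 15).  Check: 224²=50176, 223·15²=50175, difference 1.

224 15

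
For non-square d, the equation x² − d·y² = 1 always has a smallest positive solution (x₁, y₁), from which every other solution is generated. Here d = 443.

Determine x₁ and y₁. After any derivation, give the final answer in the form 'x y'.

d=443: √d = [21; 21,42] (ℓ=2, even), read p_1/q_1
k=0  a_k=21  p_k/q_k = 21/1
k=1  a_k=21  p_k/q_k = 442/21
→ (442, 21).  Check: 442²=195364, 443·21²=195363, difference 1.

442 21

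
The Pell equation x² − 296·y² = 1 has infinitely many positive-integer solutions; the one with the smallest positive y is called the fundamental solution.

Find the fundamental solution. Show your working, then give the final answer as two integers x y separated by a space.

√296 → a₀=17, period (4,1,7,1,4,34); ℓ=6 even so k=5
a_0=17:  p_0=17·1+0=17,  q_0=17·0+1=1
a_1=4:  p_1=4·17+1=69,  q_1=4·1+0=4
a_2=1:  p_2=1·69+17=86,  q_2=1·4+1=5
…
a_4=1:  p_4=1·671+86=757,  q_4=1·39+5=44
a_5=4:  p_5=4·757+671=3699,  q_5=4·44+39=215
(x₁, y₁) = (3699, 215);  3699² − 296·215² = 1 ✓

3699 215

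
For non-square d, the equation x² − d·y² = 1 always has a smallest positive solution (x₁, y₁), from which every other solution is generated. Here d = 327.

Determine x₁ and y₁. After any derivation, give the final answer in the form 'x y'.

√327 → a₀=18, period (12,36); ℓ=2 even so k=1
i=0: a=18 ⇒ p=18, q=1
i=1: a=12 ⇒ p=217, q=12
fundamental: x₁=217, y₁=12  (since 47089 − 327·144 = 1)

217 12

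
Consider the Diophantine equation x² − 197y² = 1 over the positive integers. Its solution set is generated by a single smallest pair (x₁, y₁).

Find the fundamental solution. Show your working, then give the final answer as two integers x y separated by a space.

393 28

√197 → a₀=14, period (28); ℓ=1 odd so k=1
i=0: a=14 ⇒ p=14, q=1
i=1: a=28 ⇒ p=393, q=28
(x₁, y₁) = (393, 28);  393² − 197·28² = 1 ✓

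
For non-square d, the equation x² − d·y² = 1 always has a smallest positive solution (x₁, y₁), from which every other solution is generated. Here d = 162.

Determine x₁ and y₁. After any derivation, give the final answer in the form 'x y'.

19601 1540

√162 = [12; 1,2,1,2,12,2,1,2,1,24, …], period ℓ=10 (even) → k=9
i=0: a=12 ⇒ p=12, q=1
…
i=3: a=1 ⇒ p=51, q=4
i=4: a=2 ⇒ p=140, q=11
i=5: a=12 ⇒ p=1731, q=136
i=6: a=2 ⇒ p=3602, q=283
i=7: a=1 ⇒ p=5333, q=419
i=8: a=2 ⇒ p=14268, q=1121
i=9: a=1 ⇒ p=19601, q=1540
(x₁, y₁) = (19601, 1540);  19601² − 162·1540² = 1 ✓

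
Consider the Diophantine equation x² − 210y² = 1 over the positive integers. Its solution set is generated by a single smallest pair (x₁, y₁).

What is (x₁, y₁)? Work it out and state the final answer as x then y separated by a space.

[14; 2,28] for √210; ℓ=2 ⇒ convergent index 1
i=0: a=14 ⇒ p=14, q=1
i=1: a=2 ⇒ p=29, q=2
→ (29, 2).  Check: 29²=841, 210·2²=840, difference 1.

29 2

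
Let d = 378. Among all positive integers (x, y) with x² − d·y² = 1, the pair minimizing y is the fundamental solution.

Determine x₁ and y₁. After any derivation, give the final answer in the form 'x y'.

8749 450

d=378: √d = [19; 2,3,1,4,1,3,2,38] (ℓ=8, even), read p_7/q_7
step 0: (19, 1)  from 19·(1,0) + (0,1)
step 1: (39, 2)  from 2·(19,1) + (1,0)
step 2: (136, 7)  from 3·(39,2) + (19,1)
…
step 4: (836, 43)  from 4·(175,9) + (136,7)
step 5: (1011, 52)  from 1·(836,43) + (175,9)
step 6: (3869, 199)  from 3·(1011,52) + (836,43)
step 7: (8749, 450)  from 2·(3869,199) + (1011,52)
fundamental: x₁=8749, y₁=450  (since 76545001 − 378·202500 = 1)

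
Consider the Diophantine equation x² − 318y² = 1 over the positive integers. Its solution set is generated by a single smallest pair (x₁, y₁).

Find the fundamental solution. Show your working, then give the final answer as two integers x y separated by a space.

d=318: √d = [17; 1,4,1,34] (ℓ=4, even), read p_3/q_3
step 0: (17, 1)  from 17·(1,0) + (0,1)
…
step 2: (89, 5)  from 4·(18,1) + (17,1)
step 3: (107, 6)  from 1·(89,5) + (18,1)
(x₁, y₁) = (107, 6);  107² − 318·6² = 1 ✓

107 6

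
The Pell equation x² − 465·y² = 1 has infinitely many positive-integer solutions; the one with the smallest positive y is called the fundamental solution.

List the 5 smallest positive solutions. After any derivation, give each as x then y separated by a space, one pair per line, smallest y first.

15871 736
503777281 23362112
15990898437631 741560158368
507583097703505921 23538602523554944
16111702671313786506751 747162320561120874080

d=465: √d = [21; 1,1,3,2,2,2,3,1,1,42] (ℓ=10, even), read p_9/q_9
step 0: (21, 1)  from 21·(1,0) + (0,1)
…
step 5: (841, 39)  from 2·(345,16) + (151,7)
…
step 8: (8949, 415)  from 1·(6922,321) + (2027,94)
step 9: (15871, 736)  from 1·(8949,415) + (6922,321)
fundamental: x₁=15871, y₁=736  (since 251888641 − 465·541696 = 1)
n=2: (15871,736)∘(15871,736) = (15871·15871+465·736·736, 15871·736+736·15871) = (503777281,23362112)
n=3: (503777281,23362112)∘(15871,736) = (15871·503777281+465·736·23362112, 15871·23362112+736·503777281) = (15990898437631,741560158368)
n=4: (15990898437631,741560158368)∘(15871,736) = (15871·15990898437631+465·736·741560158368, 15871·741560158368+736·15990898437631) = (507583097703505921,23538602523554944)
n=5: (507583097703505921,23538602523554944)∘(15871,736) = (15871·507583097703505921+465·736·23538602523554944, 15871·23538602523554944+736·507583097703505921) = (16111702671313786506751,747162320561120874080)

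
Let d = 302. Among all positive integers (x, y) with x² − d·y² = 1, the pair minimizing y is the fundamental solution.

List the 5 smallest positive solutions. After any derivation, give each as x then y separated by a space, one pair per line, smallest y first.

d=302: √d = [17; 2,1,1,1,4,…,1,2,34] (ℓ=16, even), read p_15/q_15
k=0  a_k=17  p_k/q_k = 17/1
k=1  a_k=2  p_k/q_k = 35/2
k=2  a_k=1  p_k/q_k = 52/3
…
k=4  a_k=1  p_k/q_k = 139/8
k=5  a_k=4  p_k/q_k = 643/37
k=6  a_k=2  p_k/q_k = 1425/82
k=7  a_k=1  p_k/q_k = 2068/119
k=8  a_k=16  p_k/q_k = 34513/1986
k=9  a_k=1  p_k/q_k = 36581/2105
k=10  a_k=2  p_k/q_k = 107675/6196
k=11  a_k=4  p_k/q_k = 467281/26889
…
k=13  a_k=1  p_k/q_k = 1042237/59974
k=14  a_k=1  p_k/q_k = 1617193/93059
k=15  a_k=2  p_k/q_k = 4276623/246092
→ (4276623, 246092).  Check: 4276623²=18289504284129, 302·246092²=18289504284128, difference 1.
(x_2, y_2) = (4276623·4276623 + 302·246092·246092, 4276623·246092 + 246092·4276623) = (36579008568257, 2104885414632)
(x_3, y_3) = (4276623·36579008568257 + 302·246092·2104885414632, 4276623·2104885414632 + 246092·36579008568257) = (312869258720405635599, 18003602753159249380)
(x_4, y_4) = (4276623·312869258720405635599 + 302·246092·18003602753159249380, 4276623·18003602753159249380 + 246092·312869258720405635599) = (2676047735673238042056036097, 153989243234046232237072848)
(x_5, y_5) = (4276623·2676047735673238042056036097 + 302·246092·153989243234046232237072848, 4276623·153989243234046232237072848 + 246092·2676047735673238042056036097) = (22888894590955867721004902116885263, 1317107878734614996094061229615228)

4276623 246092
36579008568257 2104885414632
312869258720405635599 18003602753159249380
2676047735673238042056036097 153989243234046232237072848
22888894590955867721004902116885263 1317107878734614996094061229615228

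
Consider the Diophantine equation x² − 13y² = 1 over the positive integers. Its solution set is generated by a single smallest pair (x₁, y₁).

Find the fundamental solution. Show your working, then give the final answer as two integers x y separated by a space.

649 180

[3; 1,1,1,1,6] for √13; ℓ=5 ⇒ convergent index 9
a_0=3:  p_0=3·1+0=3,  q_0=3·0+1=1
…
a_2=1:  p_2=1·4+3=7,  q_2=1·1+1=2
…
a_5=6:  p_5=6·18+11=119,  q_5=6·5+3=33
…
a_8=1:  p_8=1·256+137=393,  q_8=1·71+38=109
a_9=1:  p_9=1·393+256=649,  q_9=1·109+71=180
fundamental: x₁=649, y₁=180  (since 421201 − 13·32400 = 1)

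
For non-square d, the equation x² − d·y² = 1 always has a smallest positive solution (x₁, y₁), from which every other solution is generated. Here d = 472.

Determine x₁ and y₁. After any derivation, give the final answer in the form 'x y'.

306917 14127

√472 → a₀=21, period (1,2,1,1,1,…,2,1,42); ℓ=14 even so k=13
i=0: a=21 ⇒ p=21, q=1
i=1: a=1 ⇒ p=22, q=1
i=2: a=2 ⇒ p=65, q=3
i=3: a=1 ⇒ p=87, q=4
i=4: a=1 ⇒ p=152, q=7
i=5: a=1 ⇒ p=239, q=11
…
i=10: a=1 ⇒ p=54227, q=2496
i=11: a=1 ⇒ p=84230, q=3877
i=12: a=2 ⇒ p=222687, q=10250
i=13: a=1 ⇒ p=306917, q=14127
→ (306917, 14127).  Check: 306917²=94198044889, 472·14127²=94198044888, difference 1.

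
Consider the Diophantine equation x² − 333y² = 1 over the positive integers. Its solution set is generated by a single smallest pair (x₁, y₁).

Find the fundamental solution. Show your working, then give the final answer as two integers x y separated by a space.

√333 = [18; 4,36, …], period ℓ=2 (even) → k=1
i=0: a=18 ⇒ p=18, q=1
i=1: a=4 ⇒ p=73, q=4
→ (73, 4).  Check: 73²=5329, 333·4²=5328, difference 1.

73 4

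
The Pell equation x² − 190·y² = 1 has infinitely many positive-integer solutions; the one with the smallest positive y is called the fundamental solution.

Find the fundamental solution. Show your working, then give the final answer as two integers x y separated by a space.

52021 3774

√190 → a₀=13, period (1,3,1,1,1,…,3,1,26); ℓ=14 even so k=13
step 0: (13, 1)  from 13·(1,0) + (0,1)
step 1: (14, 1)  from 1·(13,1) + (1,0)
…
step 3: (69, 5)  from 1·(55,4) + (14,1)
step 4: (124, 9)  from 1·(69,5) + (55,4)
step 5: (193, 14)  from 1·(124,9) + (69,5)
step 6: (510, 37)  from 2·(193,14) + (124,9)
…
step 8: (2936, 213)  from 2·(1213,88) + (510,37)
…
step 10: (7085, 514)  from 1·(4149,301) + (2936,213)
…
step 12: (40787, 2959)  from 3·(11234,815) + (7085,514)
step 13: (52021, 3774)  from 1·(40787,2959) + (11234,815)
fundamental: x₁=52021, y₁=3774  (since 2706184441 − 190·14243076 = 1)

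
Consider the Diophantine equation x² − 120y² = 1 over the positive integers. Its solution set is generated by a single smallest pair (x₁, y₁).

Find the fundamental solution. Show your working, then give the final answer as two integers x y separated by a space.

11 1

√120 = [10; 1,20, …], period ℓ=2 (even) → k=1
a_0=10:  p_0=10·1+0=10,  q_0=10·0+1=1
a_1=1:  p_1=1·10+1=11,  q_1=1·1+0=1
fundamental: x₁=11, y₁=1  (since 121 − 120·1 = 1)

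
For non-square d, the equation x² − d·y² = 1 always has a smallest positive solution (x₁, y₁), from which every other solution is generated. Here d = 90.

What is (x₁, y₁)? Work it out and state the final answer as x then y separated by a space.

19 2

[9; 2,18] for √90; ℓ=2 ⇒ convergent index 1
i=0: a=9 ⇒ p=9, q=1
i=1: a=2 ⇒ p=19, q=2
fundamental: x₁=19, y₁=2  (since 361 − 90·4 = 1)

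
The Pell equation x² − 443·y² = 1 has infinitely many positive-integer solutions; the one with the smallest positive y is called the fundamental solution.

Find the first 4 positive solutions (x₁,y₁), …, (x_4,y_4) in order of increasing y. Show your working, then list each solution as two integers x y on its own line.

442 21
390727 18564
345402226 16410555
305335177057 14506912056

d=443: √d = [21; 21,42] (ℓ=2, even), read p_1/q_1
i=0: a=21 ⇒ p=21, q=1
i=1: a=21 ⇒ p=442, q=21
fundamental: x₁=442, y₁=21  (since 195364 − 443·441 = 1)
n=2: (442,21)∘(442,21) = (442·442+443·21·21, 442·21+21·442) = (390727,18564)
n=3: (390727,18564)∘(442,21) = (442·390727+443·21·18564, 442·18564+21·390727) = (345402226,16410555)
n=4: (345402226,16410555)∘(442,21) = (442·345402226+443·21·16410555, 442·16410555+21·345402226) = (305335177057,14506912056)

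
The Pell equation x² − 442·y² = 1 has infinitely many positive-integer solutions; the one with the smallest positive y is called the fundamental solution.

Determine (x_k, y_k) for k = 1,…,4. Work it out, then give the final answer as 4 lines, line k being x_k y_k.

883 42
1559377 74172
2753858899 130987710
4863313256257 231324221688

[21; 42] for √442; ℓ=1 ⇒ convergent index 1
i=0: a=21 ⇒ p=21, q=1
i=1: a=42 ⇒ p=883, q=42
→ (883, 42).  Check: 883²=779689, 442·42²=779688, difference 1.
(x_2, y_2) = (883·883 + 442·42·42, 883·42 + 42·883) = (1559377, 74172)
(x_3, y_3) = (883·1559377 + 442·42·74172, 883·74172 + 42·1559377) = (2753858899, 130987710)
(x_4, y_4) = (883·2753858899 + 442·42·130987710, 883·130987710 + 42·2753858899) = (4863313256257, 231324221688)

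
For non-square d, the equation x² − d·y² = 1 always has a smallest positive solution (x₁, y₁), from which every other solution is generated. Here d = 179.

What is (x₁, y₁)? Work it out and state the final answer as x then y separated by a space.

4190210 313191

√179 → a₀=13, period (2,1,1,1,3,…,1,2,26); ℓ=14 even so k=13
step 0: (13, 1)  from 13·(1,0) + (0,1)
step 1: (27, 2)  from 2·(13,1) + (1,0)
step 2: (40, 3)  from 1·(27,2) + (13,1)
step 3: (67, 5)  from 1·(40,3) + (27,2)
…
step 6: (2047, 153)  from 5·(388,29) + (107,8)
…
step 9: (438125, 32747)  from 3·(137042,10243) + (26999,2018)
step 10: (575167, 42990)  from 1·(438125,32747) + (137042,10243)
…
step 12: (1588459, 118727)  from 1·(1013292,75737) + (575167,42990)
step 13: (4190210, 313191)  from 2·(1588459,118727) + (1013292,75737)
→ (4190210, 313191).  Check: 4190210²=17557859844100, 179·313191²=17557859844099, difference 1.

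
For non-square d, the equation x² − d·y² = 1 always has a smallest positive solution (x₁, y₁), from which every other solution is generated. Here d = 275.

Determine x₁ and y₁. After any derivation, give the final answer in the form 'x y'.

199 12

d=275: √d = [16; 1,1,2,1,1,32] (ℓ=6, even), read p_5/q_5
step 0: (16, 1)  from 16·(1,0) + (0,1)
step 1: (17, 1)  from 1·(16,1) + (1,0)
…
step 3: (83, 5)  from 2·(33,2) + (17,1)
step 4: (116, 7)  from 1·(83,5) + (33,2)
step 5: (199, 12)  from 1·(116,7) + (83,5)
(x₁, y₁) = (199, 12);  199² − 275·12² = 1 ✓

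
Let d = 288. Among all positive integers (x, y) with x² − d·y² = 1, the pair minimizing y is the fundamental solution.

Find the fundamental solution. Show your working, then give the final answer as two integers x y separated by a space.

17 1

√288 = [16; 1,32, …], period ℓ=2 (even) → k=1
i=0: a=16 ⇒ p=16, q=1
i=1: a=1 ⇒ p=17, q=1
→ (17, 1).  Check: 17²=289, 288·1²=288, difference 1.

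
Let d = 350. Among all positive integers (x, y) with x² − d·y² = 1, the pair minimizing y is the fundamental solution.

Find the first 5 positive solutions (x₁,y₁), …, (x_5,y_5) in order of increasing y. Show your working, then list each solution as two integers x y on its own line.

√350 = [18; 1,2,2,2,1,36, …], period ℓ=6 (even) → k=5
i=0: a=18 ⇒ p=18, q=1
i=1: a=1 ⇒ p=19, q=1
…
i=3: a=2 ⇒ p=131, q=7
i=4: a=2 ⇒ p=318, q=17
i=5: a=1 ⇒ p=449, q=24
(x₁, y₁) = (449, 24);  449² − 350·24² = 1 ✓
k=2:  x_2 = 449·449+350·24·24 = 403201,  y_2 = 449·24+24·449 = 21552
k=3:  x_3 = 449·403201+350·24·21552 = 362074049,  y_3 = 449·21552+24·403201 = 19353672
k=4:  x_4 = 449·362074049+350·24·19353672 = 325142092801,  y_4 = 449·19353672+24·362074049 = 17379575904
k=5:  x_5 = 449·325142092801+350·24·17379575904 = 291977237261249,  y_5 = 449·17379575904+24·325142092801 = 15606839808120

449 24
403201 21552
362074049 19353672
325142092801 17379575904
291977237261249 15606839808120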